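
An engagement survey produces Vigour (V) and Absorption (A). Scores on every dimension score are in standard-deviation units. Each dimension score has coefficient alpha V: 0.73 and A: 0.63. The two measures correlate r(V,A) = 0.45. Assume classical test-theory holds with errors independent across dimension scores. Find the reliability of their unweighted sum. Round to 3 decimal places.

Var(V+A) = 2 + 2·[0.45] = 2 + 0.9 = 2.9.
Under uncorrelated errors the observed covariances equal the true-score covariances, so only the own-variance terms attenuate.
True-score variance = [0.73 + 0.63] + 0.9 = 1.36 + 0.9 = 2.26.
Reliability = 2.26 / 2.9 = 0.779.

0.779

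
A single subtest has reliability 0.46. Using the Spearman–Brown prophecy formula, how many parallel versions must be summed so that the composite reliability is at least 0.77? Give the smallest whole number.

k ≥ ρ*(1−ρ₁)/(ρ₁(1−ρ*)) = 0.77·0.54 / (0.46·0.23) = 3.930.
Smallest integer k = 4.

4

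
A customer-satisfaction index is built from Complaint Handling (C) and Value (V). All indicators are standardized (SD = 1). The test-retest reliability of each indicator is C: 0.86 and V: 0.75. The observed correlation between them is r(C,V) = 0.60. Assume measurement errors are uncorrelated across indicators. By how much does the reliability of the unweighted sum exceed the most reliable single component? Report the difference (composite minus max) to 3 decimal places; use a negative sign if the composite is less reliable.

Var(sum) = 2 + 1.2 = 3.2; true-score variance = 1.61 + 1.2 = 2.81; composite reliability = 0.8781.
Max component reliability = 0.8600.
Difference = 0.8781 − 0.8600 = 0.018.

0.018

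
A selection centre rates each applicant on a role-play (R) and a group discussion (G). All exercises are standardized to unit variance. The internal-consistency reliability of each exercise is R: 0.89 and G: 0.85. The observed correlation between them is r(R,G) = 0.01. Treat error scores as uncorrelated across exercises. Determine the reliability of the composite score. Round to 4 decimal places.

Var(R+G) = 2 + 2·[0.01] = 2 + 0.02 = 2.02.
With uncorrelated errors the cross-covariances are all true-score covariance, so they carry over unchanged; only the diagonal terms shrink to ρᵢσᵢ².
True-score variance = [0.89 + 0.85] + 0.02 = 1.74 + 0.02 = 1.76.
Reliability = 1.76 / 2.02 = 0.8713.

0.8713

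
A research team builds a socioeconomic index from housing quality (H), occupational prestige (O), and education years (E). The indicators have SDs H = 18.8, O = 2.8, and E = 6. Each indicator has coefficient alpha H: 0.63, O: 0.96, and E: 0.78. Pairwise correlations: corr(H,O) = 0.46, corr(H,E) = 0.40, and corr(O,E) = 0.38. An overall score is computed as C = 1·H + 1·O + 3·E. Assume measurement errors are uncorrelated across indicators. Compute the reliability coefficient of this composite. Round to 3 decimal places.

0.806

Var(C) = 18.8² + 2.8² + 3²·6² + 2·[18.8·2.8·0.46 + 3·18.8·6·0.40 + 3·2.8·6·0.38] = 685.28 + 357.453 = 1042.73.
Because errors are independent across components, Cov(Tᵢ,Tⱼ) = Cov(Xᵢ,Xⱼ); the off-diagonal part of the true-score variance is the same as above.
True-score variance = [18.8²·0.63 + 2.8²·0.96 + 3²·6²·0.78] + 357.453 = 482.914 + 357.453 = 840.366.
Reliability = 840.366 / 1042.73 = 0.806.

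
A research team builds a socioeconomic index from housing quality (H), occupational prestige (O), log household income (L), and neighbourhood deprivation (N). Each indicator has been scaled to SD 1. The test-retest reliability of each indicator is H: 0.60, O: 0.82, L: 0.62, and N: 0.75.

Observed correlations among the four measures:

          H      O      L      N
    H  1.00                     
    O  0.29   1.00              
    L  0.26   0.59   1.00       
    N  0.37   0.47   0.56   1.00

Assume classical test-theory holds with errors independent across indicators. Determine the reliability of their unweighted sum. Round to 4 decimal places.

0.8667

Var(H+O+L+N) = 4 + 2·[0.29 + 0.26 + 0.37 + 0.59 + 0.47 + 0.56] = 4 + 5.08 = 9.08.
Because errors are independent across components, Cov(Tᵢ,Tⱼ) = Cov(Xᵢ,Xⱼ); the off-diagonal part of the true-score variance is the same as above.
True-score variance = [0.60 + 0.82 + 0.62 + 0.75] + 5.08 = 2.79 + 5.08 = 7.87.
Reliability = 7.87 / 9.08 = 0.8667.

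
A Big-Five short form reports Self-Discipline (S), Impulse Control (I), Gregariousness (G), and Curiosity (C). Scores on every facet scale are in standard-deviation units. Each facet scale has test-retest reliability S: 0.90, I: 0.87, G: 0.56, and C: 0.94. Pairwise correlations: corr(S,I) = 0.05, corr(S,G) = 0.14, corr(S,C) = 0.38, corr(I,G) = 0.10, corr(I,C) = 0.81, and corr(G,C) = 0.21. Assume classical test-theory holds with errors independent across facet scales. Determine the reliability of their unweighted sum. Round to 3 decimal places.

0.901

Var(S+I+G+C) = 4 + 2·[0.05 + 0.14 + 0.38 + 0.10 + 0.81 + 0.21] = 4 + 3.38 = 7.38.
Because errors are independent across components, Cov(Tᵢ,Tⱼ) = Cov(Xᵢ,Xⱼ); the off-diagonal part of the true-score variance is the same as above.
True-score variance = [0.90 + 0.87 + 0.56 + 0.94] + 3.38 = 3.27 + 3.38 = 6.65.
Reliability = 6.65 / 7.38 = 0.901.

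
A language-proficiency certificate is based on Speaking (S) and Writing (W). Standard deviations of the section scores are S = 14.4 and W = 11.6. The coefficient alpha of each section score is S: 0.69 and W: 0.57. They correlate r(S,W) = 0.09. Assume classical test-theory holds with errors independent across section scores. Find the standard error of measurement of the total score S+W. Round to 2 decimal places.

Var(total) = 341.92 + 30.0672 = 371.987.
True-score variance = 219.778 + 30.0672 = 249.845, so reliability = 0.6716.
Error variance = 371.987 − 249.845 = 122.142; SEM = √122.142 = 11.05.

11.05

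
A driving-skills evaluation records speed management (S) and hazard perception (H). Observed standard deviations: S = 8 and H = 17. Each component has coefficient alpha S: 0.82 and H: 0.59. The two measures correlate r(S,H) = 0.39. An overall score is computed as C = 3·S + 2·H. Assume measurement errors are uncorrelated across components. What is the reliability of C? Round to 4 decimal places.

0.7561

Var(C) = 3²·8² + 2²·17² + 2·[6·8·17·0.39] = 1732 + 636.48 = 2368.48.
With uncorrelated errors the cross-covariances are all true-score covariance, so they carry over unchanged; only the diagonal terms shrink to ρᵢσᵢ².
True-score variance = [3²·8²·0.82 + 2²·17²·0.59] + 636.48 = 1154.36 + 636.48 = 1790.84.
Reliability = 1790.84 / 2368.48 = 0.7561.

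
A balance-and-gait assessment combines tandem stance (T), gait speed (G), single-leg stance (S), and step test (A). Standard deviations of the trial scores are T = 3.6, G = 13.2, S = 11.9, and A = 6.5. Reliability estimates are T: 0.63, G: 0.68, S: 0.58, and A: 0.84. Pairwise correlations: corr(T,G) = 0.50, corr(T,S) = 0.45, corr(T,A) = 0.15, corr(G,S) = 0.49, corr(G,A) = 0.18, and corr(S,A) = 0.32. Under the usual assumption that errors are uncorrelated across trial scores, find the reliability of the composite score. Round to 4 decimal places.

Var(T+G+S+A) = 3.6² + 13.2² + 11.9² + 6.5² + 2·[3.6·13.2·0.50 + 3.6·11.9·0.45 + 3.6·6.5·0.15 + 13.2·11.9·0.49 + 13.2·6.5·0.18 + 11.9·6.5·0.32] = 371.06 + 327.426 = 698.486.
Because errors are independent across components, Cov(Tᵢ,Tⱼ) = Cov(Xᵢ,Xⱼ); the off-diagonal part of the true-score variance is the same as above.
True-score variance = [3.6²·0.63 + 13.2²·0.68 + 11.9²·0.58 + 6.5²·0.84] + 327.426 = 244.272 + 327.426 = 571.698.
Reliability = 571.698 / 698.486 = 0.8185.

0.8185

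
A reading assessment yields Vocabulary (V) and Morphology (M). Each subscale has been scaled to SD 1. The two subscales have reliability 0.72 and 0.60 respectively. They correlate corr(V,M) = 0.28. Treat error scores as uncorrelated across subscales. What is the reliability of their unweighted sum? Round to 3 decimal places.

Var(V+M) = 2 + 2·[0.28] = 2 + 0.56 = 2.56.
With uncorrelated errors the cross-covariances are all true-score covariance, so they carry over unchanged; only the diagonal terms shrink to ρᵢσᵢ².
True-score variance = [0.72 + 0.60] + 0.56 = 1.32 + 0.56 = 1.88.
Reliability = 1.88 / 2.56 = 0.734.

0.734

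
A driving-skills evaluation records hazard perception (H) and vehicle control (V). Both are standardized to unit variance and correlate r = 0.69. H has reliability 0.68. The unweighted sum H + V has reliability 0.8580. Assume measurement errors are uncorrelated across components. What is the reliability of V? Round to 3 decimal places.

0.840

Var(H+V) = 2 + 2·0.69 = 3.380.
True-score variance = ρ_H + ρ_V + 2·0.69, so 0.8580 = (0.68 + ρ_V + 1.38) / 3.380.
ρ_V = 0.8580·3.380 − 0.68 − 1.38 = 0.840.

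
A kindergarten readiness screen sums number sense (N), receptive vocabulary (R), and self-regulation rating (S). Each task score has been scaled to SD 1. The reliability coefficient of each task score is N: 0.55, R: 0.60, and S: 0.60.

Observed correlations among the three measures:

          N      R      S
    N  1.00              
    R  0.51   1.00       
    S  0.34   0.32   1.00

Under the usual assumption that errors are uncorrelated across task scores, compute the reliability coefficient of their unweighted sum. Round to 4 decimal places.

Var(N+R+S) = 3 + 2·[0.51 + 0.34 + 0.32] = 3 + 2.34 = 5.34.
Because errors are independent across components, Cov(Tᵢ,Tⱼ) = Cov(Xᵢ,Xⱼ); the off-diagonal part of the true-score variance is the same as above.
True-score variance = [0.55 + 0.60 + 0.60] + 2.34 = 1.75 + 2.34 = 4.09.
Reliability = 4.09 / 5.34 = 0.7659.

0.7659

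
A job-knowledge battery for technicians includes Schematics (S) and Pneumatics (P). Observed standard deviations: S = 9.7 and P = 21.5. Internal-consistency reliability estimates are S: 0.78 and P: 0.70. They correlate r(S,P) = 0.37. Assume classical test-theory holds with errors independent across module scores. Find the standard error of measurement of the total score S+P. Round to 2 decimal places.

Var(total) = 556.34 + 154.327 = 710.667.
True-score variance = 396.965 + 154.327 = 551.292, so reliability = 0.7757.
Error variance = 710.667 − 551.292 = 159.375; SEM = √159.375 = 12.62.

12.62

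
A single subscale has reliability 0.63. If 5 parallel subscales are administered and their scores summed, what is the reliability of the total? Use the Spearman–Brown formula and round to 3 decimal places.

0.895

ρ_k = kρ / (1 + (k−1)ρ) = 5·0.63 / (1 + 4·0.63) = 3.150 / 3.520 = 0.895.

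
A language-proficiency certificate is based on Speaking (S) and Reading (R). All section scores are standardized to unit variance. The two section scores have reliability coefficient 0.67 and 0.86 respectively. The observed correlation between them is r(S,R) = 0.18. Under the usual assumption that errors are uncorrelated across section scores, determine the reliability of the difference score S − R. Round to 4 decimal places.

Var(S−R) = 1 + 1 − 2·0.18 = 2 − 0.36 = 1.64.
Because errors are independent across components, Cov(Tᵢ,Tⱼ) = Cov(Xᵢ,Xⱼ); the off-diagonal part of the true-score variance is the same as above.
True-score variance = [0.67 + 0.86] − 0.36 = 1.53 − 0.36 = 1.17.
Reliability = 1.17 / 1.64 = 0.7134.

0.7134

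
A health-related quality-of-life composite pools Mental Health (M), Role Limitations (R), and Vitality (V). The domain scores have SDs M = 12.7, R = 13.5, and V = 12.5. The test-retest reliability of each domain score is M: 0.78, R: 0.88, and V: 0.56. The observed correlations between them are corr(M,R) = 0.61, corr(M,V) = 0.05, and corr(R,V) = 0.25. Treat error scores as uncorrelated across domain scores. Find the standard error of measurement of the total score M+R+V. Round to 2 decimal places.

11.23

Var(total) = 499.79 + 309.419 = 809.209.
True-score variance = 373.686 + 309.419 = 683.105, so reliability = 0.8442.
Error variance = 809.209 − 683.105 = 126.104; SEM = √126.104 = 11.23.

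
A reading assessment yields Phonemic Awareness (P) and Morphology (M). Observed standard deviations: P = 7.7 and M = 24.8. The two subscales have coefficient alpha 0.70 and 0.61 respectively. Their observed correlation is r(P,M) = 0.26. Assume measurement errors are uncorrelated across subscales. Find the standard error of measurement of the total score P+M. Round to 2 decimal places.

Var(total) = 674.33 + 99.2992 = 773.629.
True-score variance = 416.677 + 99.2992 = 515.977, so reliability = 0.6670.
Error variance = 773.629 − 515.977 = 257.653; SEM = √257.653 = 16.05.

16.05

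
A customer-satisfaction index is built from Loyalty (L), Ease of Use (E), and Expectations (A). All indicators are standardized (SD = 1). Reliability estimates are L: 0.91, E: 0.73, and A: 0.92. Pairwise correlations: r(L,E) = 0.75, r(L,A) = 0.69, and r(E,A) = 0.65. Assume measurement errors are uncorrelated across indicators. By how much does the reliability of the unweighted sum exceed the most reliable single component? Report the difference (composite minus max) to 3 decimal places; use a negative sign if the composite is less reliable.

0.019

Var(sum) = 3 + 4.18 = 7.18; true-score variance = 2.56 + 4.18 = 6.74; composite reliability = 0.9387.
Max component reliability = 0.9200.
Difference = 0.9387 − 0.9200 = 0.019.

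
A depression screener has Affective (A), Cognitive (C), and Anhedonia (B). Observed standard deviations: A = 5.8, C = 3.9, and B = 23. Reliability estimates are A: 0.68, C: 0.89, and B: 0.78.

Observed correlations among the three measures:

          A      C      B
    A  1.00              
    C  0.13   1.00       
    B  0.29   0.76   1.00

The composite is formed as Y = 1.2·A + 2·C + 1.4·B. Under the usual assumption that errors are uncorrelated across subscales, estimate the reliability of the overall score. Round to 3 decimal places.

0.850

Var(Y) = 1.2²·5.8² + 2²·3.9² + 1.4²·23² + 2·[2.4·5.8·3.9·0.13 + 1.68·5.8·23·0.29 + 2.8·3.9·23·0.76] = 1146.12 + 525.863 = 1671.98.
Because errors are independent across components, Cov(Tᵢ,Tⱼ) = Cov(Xᵢ,Xⱼ); the off-diagonal part of the true-score variance is the same as above.
True-score variance = [1.2²·5.8²·0.68 + 2²·3.9²·0.89 + 1.4²·23²·0.78] + 525.863 = 895.823 + 525.863 = 1421.69.
Reliability = 1421.69 / 1671.98 = 0.850.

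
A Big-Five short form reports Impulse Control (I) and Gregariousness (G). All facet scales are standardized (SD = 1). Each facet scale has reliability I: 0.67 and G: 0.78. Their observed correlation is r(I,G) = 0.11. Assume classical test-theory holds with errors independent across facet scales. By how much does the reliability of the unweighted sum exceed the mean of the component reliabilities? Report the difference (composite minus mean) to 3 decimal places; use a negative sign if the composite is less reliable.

0.027

Var(sum) = 2 + 0.22 = 2.22; true-score variance = 1.45 + 0.22 = 1.67; composite reliability = 0.7523.
Mean component reliability = 0.7250.
Difference = 0.7523 − 0.7250 = 0.027.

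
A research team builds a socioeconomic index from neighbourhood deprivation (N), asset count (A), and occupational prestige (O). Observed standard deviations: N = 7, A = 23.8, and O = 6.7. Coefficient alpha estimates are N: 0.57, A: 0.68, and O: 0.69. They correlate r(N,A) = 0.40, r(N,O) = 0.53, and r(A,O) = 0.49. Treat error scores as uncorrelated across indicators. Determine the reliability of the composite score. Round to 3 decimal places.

0.784

Var(N+A+O) = 7² + 23.8² + 6.7² + 2·[7·23.8·0.40 + 7·6.7·0.53 + 23.8·6.7·0.49] = 660.33 + 339.265 = 999.595.
Because errors are independent across components, Cov(Tᵢ,Tⱼ) = Cov(Xᵢ,Xⱼ); the off-diagonal part of the true-score variance is the same as above.
True-score variance = [7²·0.57 + 23.8²·0.68 + 6.7²·0.69] + 339.265 = 444.083 + 339.265 = 783.348.
Reliability = 783.348 / 999.595 = 0.784.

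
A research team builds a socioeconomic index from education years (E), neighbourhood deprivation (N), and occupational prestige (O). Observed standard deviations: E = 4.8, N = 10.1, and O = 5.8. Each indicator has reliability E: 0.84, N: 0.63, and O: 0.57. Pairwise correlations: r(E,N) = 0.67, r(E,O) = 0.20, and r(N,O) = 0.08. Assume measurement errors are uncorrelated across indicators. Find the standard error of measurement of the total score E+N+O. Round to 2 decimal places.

Var(total) = 158.69 + 85.472 = 244.162.
True-score variance = 102.795 + 85.472 = 188.267, so reliability = 0.7711.
Error variance = 244.162 − 188.267 = 55.8953; SEM = √55.8953 = 7.48.

7.48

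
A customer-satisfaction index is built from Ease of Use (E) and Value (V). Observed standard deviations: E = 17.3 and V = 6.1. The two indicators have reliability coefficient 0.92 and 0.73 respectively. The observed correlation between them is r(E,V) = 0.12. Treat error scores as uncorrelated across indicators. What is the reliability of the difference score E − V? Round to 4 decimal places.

Var(E−V) = 17.3² + 6.1² − 2·17.3·6.1·0.12 = 336.5 − 25.3272 = 311.173.
With uncorrelated errors the cross-covariances are all true-score covariance, so they carry over unchanged; only the diagonal terms shrink to ρᵢσᵢ².
True-score variance = [17.3²·0.92 + 6.1²·0.73] − 25.3272 = 302.51 − 25.3272 = 277.183.
Reliability = 277.183 / 311.173 = 0.8908.

0.8908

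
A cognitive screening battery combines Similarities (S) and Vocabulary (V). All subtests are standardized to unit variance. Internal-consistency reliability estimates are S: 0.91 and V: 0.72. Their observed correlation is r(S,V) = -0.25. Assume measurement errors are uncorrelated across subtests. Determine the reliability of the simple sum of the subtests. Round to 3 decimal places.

Var(S+V) = 2 + 2·[(-0.25)] = 2 − 0.5 = 1.5.
Under uncorrelated errors the observed covariances equal the true-score covariances, so only the own-variance terms attenuate.
True-score variance = [0.91 + 0.72] − 0.5 = 1.63 − 0.5 = 1.13.
Reliability = 1.13 / 1.5 = 0.753.

0.753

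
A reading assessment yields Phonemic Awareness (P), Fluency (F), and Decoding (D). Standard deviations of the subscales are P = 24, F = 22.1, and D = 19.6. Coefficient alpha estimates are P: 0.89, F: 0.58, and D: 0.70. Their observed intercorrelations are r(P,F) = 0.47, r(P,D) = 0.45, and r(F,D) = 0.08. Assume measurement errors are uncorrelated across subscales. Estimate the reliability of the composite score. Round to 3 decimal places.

0.843

Var(P+F+D) = 24² + 22.1² + 19.6² + 2·[24·22.1·0.47 + 24·19.6·0.45 + 22.1·19.6·0.08] = 1448.57 + 991.242 = 2439.81.
With uncorrelated errors the cross-covariances are all true-score covariance, so they carry over unchanged; only the diagonal terms shrink to ρᵢσᵢ².
True-score variance = [24²·0.89 + 22.1²·0.58 + 19.6²·0.70] + 991.242 = 1064.83 + 991.242 = 2056.07.
Reliability = 2056.07 / 2439.81 = 0.843.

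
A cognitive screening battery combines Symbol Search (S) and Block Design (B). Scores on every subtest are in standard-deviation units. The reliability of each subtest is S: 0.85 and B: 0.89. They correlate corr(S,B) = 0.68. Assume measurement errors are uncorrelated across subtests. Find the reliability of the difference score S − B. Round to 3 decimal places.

0.594

Var(S−B) = 1 + 1 − 2·0.68 = 2 − 1.36 = 0.64.
Because errors are independent across components, Cov(Tᵢ,Tⱼ) = Cov(Xᵢ,Xⱼ); the off-diagonal part of the true-score variance is the same as above.
True-score variance = [0.85 + 0.89] − 1.36 = 1.74 − 1.36 = 0.38.
Reliability = 0.38 / 0.64 = 0.594.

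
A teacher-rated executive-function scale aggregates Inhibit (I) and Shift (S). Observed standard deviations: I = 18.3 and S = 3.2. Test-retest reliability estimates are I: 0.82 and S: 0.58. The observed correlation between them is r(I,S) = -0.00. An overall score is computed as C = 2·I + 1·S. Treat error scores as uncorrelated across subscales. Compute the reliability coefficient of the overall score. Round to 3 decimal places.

0.818

Var(C) = 2²·18.3² + 3.2² + 2·[2·18.3·3.2·-0.00] = 1349.8 + 0 = 1349.8.
Because errors are independent across components, Cov(Tᵢ,Tⱼ) = Cov(Xᵢ,Xⱼ); the off-diagonal part of the true-score variance is the same as above.
True-score variance = [2²·18.3²·0.82 + 3.2²·0.58] + 0 = 1104.38 + 0 = 1104.38.
Reliability = 1104.38 / 1349.8 = 0.818.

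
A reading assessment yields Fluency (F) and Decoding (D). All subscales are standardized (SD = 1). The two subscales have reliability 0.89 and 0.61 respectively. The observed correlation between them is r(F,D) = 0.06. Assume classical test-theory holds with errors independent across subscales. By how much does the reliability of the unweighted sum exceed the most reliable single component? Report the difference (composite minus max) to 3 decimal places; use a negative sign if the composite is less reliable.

-0.126

Var(sum) = 2 + 0.12 = 2.12; true-score variance = 1.5 + 0.12 = 1.62; composite reliability = 0.7642.
Max component reliability = 0.8900.
Difference = 0.7642 − 0.8900 = -0.126.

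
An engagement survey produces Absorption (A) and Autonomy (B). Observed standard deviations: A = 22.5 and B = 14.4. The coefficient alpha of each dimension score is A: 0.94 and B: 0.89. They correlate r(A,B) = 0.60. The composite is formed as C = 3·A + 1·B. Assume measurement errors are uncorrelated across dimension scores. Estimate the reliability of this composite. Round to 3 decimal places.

0.950

Var(C) = 3²·22.5² + 14.4² + 2·[3·22.5·14.4·0.60] = 4763.61 + 1166.4 = 5930.01.
Under uncorrelated errors the observed covariances equal the true-score covariances, so only the own-variance terms attenuate.
True-score variance = [3²·22.5²·0.94 + 14.4²·0.89] + 1166.4 = 4467.43 + 1166.4 = 5633.83.
Reliability = 5633.83 / 5930.01 = 0.950.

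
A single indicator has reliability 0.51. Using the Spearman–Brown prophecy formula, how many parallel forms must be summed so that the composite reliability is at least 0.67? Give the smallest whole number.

2

k ≥ ρ*(1−ρ₁)/(ρ₁(1−ρ*)) = 0.67·0.49 / (0.51·0.33) = 1.951.
Smallest integer k = 2.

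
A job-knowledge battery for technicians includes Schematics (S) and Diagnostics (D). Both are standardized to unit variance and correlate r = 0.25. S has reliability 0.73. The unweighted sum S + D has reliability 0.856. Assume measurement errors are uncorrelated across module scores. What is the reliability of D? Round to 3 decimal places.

0.910

Var(S+D) = 2 + 2·0.25 = 2.500.
True-score variance = ρ_S + ρ_D + 2·0.25, so 0.856 = (0.73 + ρ_D + 0.50) / 2.500.
ρ_D = 0.856·2.500 − 0.73 − 0.50 = 0.910.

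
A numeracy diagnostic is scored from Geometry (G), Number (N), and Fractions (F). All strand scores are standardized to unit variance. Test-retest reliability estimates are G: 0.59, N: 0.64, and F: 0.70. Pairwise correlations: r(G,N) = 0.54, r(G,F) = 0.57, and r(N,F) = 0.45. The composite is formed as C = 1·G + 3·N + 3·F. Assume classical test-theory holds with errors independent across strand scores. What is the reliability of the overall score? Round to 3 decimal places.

0.812

Var(C) = 1 + 3² + 3² + 2·[3·0.54 + 3·0.57 + 9·0.45] = 19 + 14.76 = 33.76.
Because errors are independent across components, Cov(Tᵢ,Tⱼ) = Cov(Xᵢ,Xⱼ); the off-diagonal part of the true-score variance is the same as above.
True-score variance = [0.59 + 3²·0.64 + 3²·0.70] + 14.76 = 12.65 + 14.76 = 27.41.
Reliability = 27.41 / 33.76 = 0.812.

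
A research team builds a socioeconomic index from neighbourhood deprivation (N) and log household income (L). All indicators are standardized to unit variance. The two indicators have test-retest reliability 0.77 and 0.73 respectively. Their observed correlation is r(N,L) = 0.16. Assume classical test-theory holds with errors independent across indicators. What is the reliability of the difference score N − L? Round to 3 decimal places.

0.702

Var(N−L) = 1 + 1 − 2·0.16 = 2 − 0.32 = 1.68.
Under uncorrelated errors the observed covariances equal the true-score covariances, so only the own-variance terms attenuate.
True-score variance = [0.77 + 0.73] − 0.32 = 1.5 − 0.32 = 1.18.
Reliability = 1.18 / 1.68 = 0.702.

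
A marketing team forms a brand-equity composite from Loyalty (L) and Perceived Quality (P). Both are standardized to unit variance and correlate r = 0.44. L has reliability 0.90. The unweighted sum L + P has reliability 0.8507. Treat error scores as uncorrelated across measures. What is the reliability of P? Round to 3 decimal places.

0.670

Var(L+P) = 2 + 2·0.44 = 2.880.
True-score variance = ρ_L + ρ_P + 2·0.44, so 0.8507 = (0.90 + ρ_P + 0.88) / 2.880.
ρ_P = 0.8507·2.880 − 0.90 − 0.88 = 0.670.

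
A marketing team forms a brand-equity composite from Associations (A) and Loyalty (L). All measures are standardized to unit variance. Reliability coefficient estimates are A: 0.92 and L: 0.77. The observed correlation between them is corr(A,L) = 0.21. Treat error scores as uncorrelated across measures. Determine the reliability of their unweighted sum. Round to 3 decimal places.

0.872

Var(A+L) = 2 + 2·[0.21] = 2 + 0.42 = 2.42.
Under uncorrelated errors the observed covariances equal the true-score covariances, so only the own-variance terms attenuate.
True-score variance = [0.92 + 0.77] + 0.42 = 1.69 + 0.42 = 2.11.
Reliability = 2.11 / 2.42 = 0.872.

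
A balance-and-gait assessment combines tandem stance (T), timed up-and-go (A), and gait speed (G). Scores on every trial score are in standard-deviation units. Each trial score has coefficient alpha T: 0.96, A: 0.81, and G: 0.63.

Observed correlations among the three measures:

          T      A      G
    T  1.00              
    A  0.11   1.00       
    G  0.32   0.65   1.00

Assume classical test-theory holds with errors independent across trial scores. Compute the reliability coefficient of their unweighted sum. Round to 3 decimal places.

Var(T+A+G) = 3 + 2·[0.11 + 0.32 + 0.65] = 3 + 2.16 = 5.16.
With uncorrelated errors the cross-covariances are all true-score covariance, so they carry over unchanged; only the diagonal terms shrink to ρᵢσᵢ².
True-score variance = [0.96 + 0.81 + 0.63] + 2.16 = 2.4 + 2.16 = 4.56.
Reliability = 4.56 / 5.16 = 0.884.

0.884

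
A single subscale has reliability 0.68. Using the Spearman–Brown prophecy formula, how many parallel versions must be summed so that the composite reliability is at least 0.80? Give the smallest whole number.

k ≥ ρ*(1−ρ₁)/(ρ₁(1−ρ*)) = 0.80·0.32 / (0.68·0.20) = 1.882.
Smallest integer k = 2.

2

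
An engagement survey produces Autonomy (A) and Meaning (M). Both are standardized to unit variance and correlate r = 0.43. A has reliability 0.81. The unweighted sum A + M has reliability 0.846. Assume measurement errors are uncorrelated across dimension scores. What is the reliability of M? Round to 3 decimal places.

0.750

Var(A+M) = 2 + 2·0.43 = 2.860.
True-score variance = ρ_A + ρ_M + 2·0.43, so 0.846 = (0.81 + ρ_M + 0.86) / 2.860.
ρ_M = 0.846·2.860 − 0.81 − 0.86 = 0.750.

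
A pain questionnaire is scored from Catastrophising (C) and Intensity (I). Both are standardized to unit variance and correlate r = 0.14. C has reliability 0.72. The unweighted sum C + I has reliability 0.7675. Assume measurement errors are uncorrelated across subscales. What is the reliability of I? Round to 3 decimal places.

Var(C+I) = 2 + 2·0.14 = 2.280.
True-score variance = ρ_C + ρ_I + 2·0.14, so 0.7675 = (0.72 + ρ_I + 0.28) / 2.280.
ρ_I = 0.7675·2.280 − 0.72 − 0.28 = 0.750.

0.750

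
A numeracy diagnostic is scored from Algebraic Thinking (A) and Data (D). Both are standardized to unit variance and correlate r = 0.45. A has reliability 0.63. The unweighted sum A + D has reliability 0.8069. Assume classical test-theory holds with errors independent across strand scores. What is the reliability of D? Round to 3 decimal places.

0.810

Var(A+D) = 2 + 2·0.45 = 2.900.
True-score variance = ρ_A + ρ_D + 2·0.45, so 0.8069 = (0.63 + ρ_D + 0.90) / 2.900.
ρ_D = 0.8069·2.900 − 0.63 − 0.90 = 0.810.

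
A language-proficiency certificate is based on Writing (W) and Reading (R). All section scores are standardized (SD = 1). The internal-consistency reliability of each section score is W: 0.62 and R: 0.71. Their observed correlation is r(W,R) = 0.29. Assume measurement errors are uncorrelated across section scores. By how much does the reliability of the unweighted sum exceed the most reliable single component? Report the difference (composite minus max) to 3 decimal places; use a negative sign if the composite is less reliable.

Var(sum) = 2 + 0.58 = 2.58; true-score variance = 1.33 + 0.58 = 1.91; composite reliability = 0.7403.
Max component reliability = 0.7100.
Difference = 0.7403 − 0.7100 = 0.030.

0.030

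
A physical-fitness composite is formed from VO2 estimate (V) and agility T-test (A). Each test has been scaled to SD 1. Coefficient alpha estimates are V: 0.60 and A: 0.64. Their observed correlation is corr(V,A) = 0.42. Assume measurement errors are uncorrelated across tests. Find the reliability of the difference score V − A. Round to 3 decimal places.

0.345

Var(V−A) = 1 + 1 − 2·0.42 = 2 − 0.84 = 1.16.
With uncorrelated errors the cross-covariances are all true-score covariance, so they carry over unchanged; only the diagonal terms shrink to ρᵢσᵢ².
True-score variance = [0.60 + 0.64] − 0.84 = 1.24 − 0.84 = 0.4.
Reliability = 0.4 / 1.16 = 0.345.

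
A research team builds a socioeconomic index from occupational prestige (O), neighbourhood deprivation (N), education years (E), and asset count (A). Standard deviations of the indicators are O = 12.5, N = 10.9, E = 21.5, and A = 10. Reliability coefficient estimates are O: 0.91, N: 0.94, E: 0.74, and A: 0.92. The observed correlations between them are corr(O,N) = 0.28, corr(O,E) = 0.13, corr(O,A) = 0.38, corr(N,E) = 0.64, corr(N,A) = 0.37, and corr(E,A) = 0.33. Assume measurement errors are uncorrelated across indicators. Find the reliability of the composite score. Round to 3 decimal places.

0.907

Var(O+N+E+A) = 12.5² + 10.9² + 21.5² + 10² + 2·[12.5·10.9·0.28 + 12.5·21.5·0.13 + 12.5·10·0.38 + 10.9·21.5·0.64 + 10.9·10·0.37 + 21.5·10·0.33] = 837.31 + 763.703 = 1601.01.
Under uncorrelated errors the observed covariances equal the true-score covariances, so only the own-variance terms attenuate.
True-score variance = [12.5²·0.91 + 10.9²·0.94 + 21.5²·0.74 + 10²·0.92] + 763.703 = 687.934 + 763.703 = 1451.64.
Reliability = 1451.64 / 1601.01 = 0.907.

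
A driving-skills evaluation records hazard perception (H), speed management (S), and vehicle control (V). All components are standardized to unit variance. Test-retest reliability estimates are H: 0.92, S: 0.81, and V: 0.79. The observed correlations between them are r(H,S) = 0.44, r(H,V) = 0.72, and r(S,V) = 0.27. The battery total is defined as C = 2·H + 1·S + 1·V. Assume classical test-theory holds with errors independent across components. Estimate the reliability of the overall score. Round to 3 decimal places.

Var(C) = 2² + 1 + 1 + 2·[2·0.44 + 2·0.72 + 0.27] = 6 + 5.18 = 11.18.
With uncorrelated errors the cross-covariances are all true-score covariance, so they carry over unchanged; only the diagonal terms shrink to ρᵢσᵢ².
True-score variance = [2²·0.92 + 0.81 + 0.79] + 5.18 = 5.28 + 5.18 = 10.46.
Reliability = 10.46 / 11.18 = 0.936.

0.936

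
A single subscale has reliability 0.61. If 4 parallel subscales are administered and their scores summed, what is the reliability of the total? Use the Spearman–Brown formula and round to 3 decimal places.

ρ_k = kρ / (1 + (k−1)ρ) = 4·0.61 / (1 + 3·0.61) = 2.440 / 2.830 = 0.862.

0.862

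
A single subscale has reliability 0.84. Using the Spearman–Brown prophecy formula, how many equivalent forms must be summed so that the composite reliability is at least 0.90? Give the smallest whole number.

k ≥ ρ*(1−ρ₁)/(ρ₁(1−ρ*)) = 0.90·0.16 / (0.84·0.10) = 1.714.
Smallest integer k = 2.

2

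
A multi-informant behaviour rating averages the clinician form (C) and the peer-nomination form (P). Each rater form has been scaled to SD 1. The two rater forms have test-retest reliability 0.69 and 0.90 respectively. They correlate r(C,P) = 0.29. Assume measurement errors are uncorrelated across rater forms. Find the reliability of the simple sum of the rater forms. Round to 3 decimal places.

Var(C+P) = 2 + 2·[0.29] = 2 + 0.58 = 2.58.
With uncorrelated errors the cross-covariances are all true-score covariance, so they carry over unchanged; only the diagonal terms shrink to ρᵢσᵢ².
True-score variance = [0.69 + 0.90] + 0.58 = 1.59 + 0.58 = 2.17.
Reliability = 2.17 / 2.58 = 0.841.

0.841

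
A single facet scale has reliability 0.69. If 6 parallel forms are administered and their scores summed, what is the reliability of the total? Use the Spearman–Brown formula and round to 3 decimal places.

ρ_k = kρ / (1 + (k−1)ρ) = 6·0.69 / (1 + 5·0.69) = 4.140 / 4.450 = 0.930.

0.930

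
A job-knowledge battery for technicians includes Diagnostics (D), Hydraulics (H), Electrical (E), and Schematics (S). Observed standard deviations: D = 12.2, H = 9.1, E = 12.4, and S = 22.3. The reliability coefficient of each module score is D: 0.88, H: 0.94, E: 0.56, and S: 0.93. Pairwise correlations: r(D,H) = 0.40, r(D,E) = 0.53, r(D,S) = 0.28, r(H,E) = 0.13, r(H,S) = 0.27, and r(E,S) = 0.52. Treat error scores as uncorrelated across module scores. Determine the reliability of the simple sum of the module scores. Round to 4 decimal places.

0.9268

Var(D+H+E+S) = 12.2² + 9.1² + 12.4² + 22.3² + 2·[12.2·9.1·0.40 + 12.2·12.4·0.53 + 12.2·22.3·0.28 + 9.1·12.4·0.13 + 9.1·22.3·0.27 + 12.4·22.3·0.52] = 882.7 + 828.028 = 1710.73.
Because errors are independent across components, Cov(Tᵢ,Tⱼ) = Cov(Xᵢ,Xⱼ); the off-diagonal part of the true-score variance is the same as above.
True-score variance = [12.2²·0.88 + 9.1²·0.94 + 12.4²·0.56 + 22.3²·0.93] + 828.028 = 757.406 + 828.028 = 1585.43.
Reliability = 1585.43 / 1710.73 = 0.9268.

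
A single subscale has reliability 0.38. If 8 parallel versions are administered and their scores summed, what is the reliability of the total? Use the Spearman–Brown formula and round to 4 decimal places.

0.8306

ρ_k = kρ / (1 + (k−1)ρ) = 8·0.38 / (1 + 7·0.38) = 3.040 / 3.660 = 0.8306.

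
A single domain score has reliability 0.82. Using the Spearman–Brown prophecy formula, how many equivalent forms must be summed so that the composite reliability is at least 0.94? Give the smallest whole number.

4

k ≥ ρ*(1−ρ₁)/(ρ₁(1−ρ*)) = 0.94·0.18 / (0.82·0.06) = 3.439.
Smallest integer k = 4.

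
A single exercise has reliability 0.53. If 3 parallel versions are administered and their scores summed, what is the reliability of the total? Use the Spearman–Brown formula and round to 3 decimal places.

ρ_k = kρ / (1 + (k−1)ρ) = 3·0.53 / (1 + 2·0.53) = 1.590 / 2.060 = 0.772.

0.772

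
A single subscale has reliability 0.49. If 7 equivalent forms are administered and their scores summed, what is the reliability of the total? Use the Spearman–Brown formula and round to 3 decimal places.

0.871

ρ_k = kρ / (1 + (k−1)ρ) = 7·0.49 / (1 + 6·0.49) = 3.430 / 3.940 = 0.871.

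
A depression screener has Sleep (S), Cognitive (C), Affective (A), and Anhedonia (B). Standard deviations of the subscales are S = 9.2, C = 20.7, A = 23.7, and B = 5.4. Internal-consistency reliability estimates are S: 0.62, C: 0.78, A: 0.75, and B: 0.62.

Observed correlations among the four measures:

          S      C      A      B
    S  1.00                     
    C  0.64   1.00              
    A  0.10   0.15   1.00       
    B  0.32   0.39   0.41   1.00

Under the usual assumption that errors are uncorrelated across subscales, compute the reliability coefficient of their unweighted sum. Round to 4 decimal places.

0.8423

Var(S+C+A+B) = 9.2² + 20.7² + 23.7² + 5.4² + 2·[9.2·20.7·0.64 + 9.2·23.7·0.10 + 9.2·5.4·0.32 + 20.7·23.7·0.15 + 20.7·5.4·0.39 + 23.7·5.4·0.41] = 1103.98 + 658.475 = 1762.46.
Because errors are independent across components, Cov(Tᵢ,Tⱼ) = Cov(Xᵢ,Xⱼ); the off-diagonal part of the true-score variance is the same as above.
True-score variance = [9.2²·0.62 + 20.7²·0.78 + 23.7²·0.75 + 5.4²·0.62] + 658.475 = 826.046 + 658.475 = 1484.52.
Reliability = 1484.52 / 1762.46 = 0.8423.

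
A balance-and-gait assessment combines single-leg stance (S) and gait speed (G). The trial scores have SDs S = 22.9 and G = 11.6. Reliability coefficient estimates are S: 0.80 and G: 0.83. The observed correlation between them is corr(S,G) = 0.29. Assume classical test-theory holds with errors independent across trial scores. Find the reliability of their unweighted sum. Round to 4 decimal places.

Var(S+G) = 22.9² + 11.6² + 2·[22.9·11.6·0.29] = 658.97 + 154.071 = 813.041.
With uncorrelated errors the cross-covariances are all true-score covariance, so they carry over unchanged; only the diagonal terms shrink to ρᵢσᵢ².
True-score variance = [22.9²·0.80 + 11.6²·0.83] + 154.071 = 531.213 + 154.071 = 685.284.
Reliability = 685.284 / 813.041 = 0.8429.

0.8429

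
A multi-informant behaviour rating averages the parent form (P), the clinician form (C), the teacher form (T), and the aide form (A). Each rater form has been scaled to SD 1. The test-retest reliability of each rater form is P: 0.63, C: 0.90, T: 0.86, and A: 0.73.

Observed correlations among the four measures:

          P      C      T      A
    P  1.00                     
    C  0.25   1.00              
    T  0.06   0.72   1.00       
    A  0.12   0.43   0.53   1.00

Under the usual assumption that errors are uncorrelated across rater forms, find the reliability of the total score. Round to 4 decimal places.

0.8929

Var(P+C+T+A) = 4 + 2·[0.25 + 0.06 + 0.12 + 0.72 + 0.43 + 0.53] = 4 + 4.22 = 8.22.
With uncorrelated errors the cross-covariances are all true-score covariance, so they carry over unchanged; only the diagonal terms shrink to ρᵢσᵢ².
True-score variance = [0.63 + 0.90 + 0.86 + 0.73] + 4.22 = 3.12 + 4.22 = 7.34.
Reliability = 7.34 / 8.22 = 0.8929.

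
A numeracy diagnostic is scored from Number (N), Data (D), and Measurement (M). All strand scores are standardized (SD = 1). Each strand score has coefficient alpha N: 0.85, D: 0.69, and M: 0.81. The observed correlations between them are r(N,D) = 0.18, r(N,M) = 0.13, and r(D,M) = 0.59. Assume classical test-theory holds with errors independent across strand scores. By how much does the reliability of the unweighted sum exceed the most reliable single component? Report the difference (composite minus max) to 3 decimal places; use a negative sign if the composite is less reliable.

0.015

Var(sum) = 3 + 1.8 = 4.8; true-score variance = 2.35 + 1.8 = 4.15; composite reliability = 0.8646.
Max component reliability = 0.8500.
Difference = 0.8646 − 0.8500 = 0.015.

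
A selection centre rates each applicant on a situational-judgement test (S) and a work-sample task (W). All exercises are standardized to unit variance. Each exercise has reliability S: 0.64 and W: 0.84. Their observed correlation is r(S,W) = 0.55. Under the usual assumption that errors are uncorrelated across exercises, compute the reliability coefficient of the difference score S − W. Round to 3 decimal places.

0.422

Var(S−W) = 1 + 1 − 2·0.55 = 2 − 1.1 = 0.9.
Because errors are independent across components, Cov(Tᵢ,Tⱼ) = Cov(Xᵢ,Xⱼ); the off-diagonal part of the true-score variance is the same as above.
True-score variance = [0.64 + 0.84] − 1.1 = 1.48 − 1.1 = 0.38.
Reliability = 0.38 / 0.9 = 0.422.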